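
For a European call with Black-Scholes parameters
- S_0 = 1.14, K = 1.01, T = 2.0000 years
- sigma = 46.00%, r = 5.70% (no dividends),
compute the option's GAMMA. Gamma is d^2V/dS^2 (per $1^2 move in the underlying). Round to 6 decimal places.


Answer: Gamma = 0.424968

Derivation:
d1 = 0.6866282487; d2 = 0.0360900100
phi(d1) = 0.3151622450; exp(-qT) = 1.0000000000; exp(-rT) = 0.8922579559
Gamma = exp(-qT) * phi(d1) / (S * sigma * sqrt(T)) = 1.0000000000 * 0.3151622450 / (1.1400 * 0.4600 * 1.4142135624) = 0.424968


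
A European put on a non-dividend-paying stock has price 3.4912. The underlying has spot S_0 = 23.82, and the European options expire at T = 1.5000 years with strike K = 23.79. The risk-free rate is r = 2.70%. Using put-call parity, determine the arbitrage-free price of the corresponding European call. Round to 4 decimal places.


Answer: Call price = 4.4654

Derivation:
Put-call parity: C - P = S_0 * exp(-qT) - K * exp(-rT).
S_0 * exp(-qT) = 23.8200 * 1.00000000 = 23.82000000
K * exp(-rT) = 23.7900 * 0.96030916 = 22.84575502
C = P + S*exp(-qT) - K*exp(-rT)
C = 3.4912 + 23.82000000 - 22.84575502 = 4.4654


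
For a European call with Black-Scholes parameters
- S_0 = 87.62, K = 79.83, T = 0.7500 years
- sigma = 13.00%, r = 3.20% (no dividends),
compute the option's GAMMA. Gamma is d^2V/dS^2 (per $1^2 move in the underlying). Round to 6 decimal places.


Answer: Gamma = 0.022169

Derivation:
d1 = 1.0964983794; d2 = 0.9839150769
phi(d1) = 0.2186915737; exp(-qT) = 1.0000000000; exp(-rT) = 0.9762857098
Gamma = exp(-qT) * phi(d1) / (S * sigma * sqrt(T)) = 1.0000000000 * 0.2186915737 / (87.6200 * 0.1300 * 0.8660254038) = 0.022169


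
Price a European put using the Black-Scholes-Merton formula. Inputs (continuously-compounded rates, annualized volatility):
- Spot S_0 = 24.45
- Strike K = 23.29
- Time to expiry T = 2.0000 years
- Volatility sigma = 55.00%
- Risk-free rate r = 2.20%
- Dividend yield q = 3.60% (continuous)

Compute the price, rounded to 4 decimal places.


d1 = (ln(S/K) + (r - q + 0.5*sigma^2) * T) / (sigma * sqrt(T)) = 0.41540098
d2 = d1 - sigma * sqrt(T) = -0.36241648
exp(-rT) = 0.95695396; exp(-qT) = 0.93053090
P = K * exp(-rT) * N(-d2) - S_0 * exp(-qT) * N(-d1)
N(-d1) = 0.33892420; N(-d2) = 0.64147959
P = 23.2900 * 0.95695396 * 0.64147959 - 24.4500 * 0.93053090 * 0.33892420 = 6.5859

Answer: Price = 6.5859


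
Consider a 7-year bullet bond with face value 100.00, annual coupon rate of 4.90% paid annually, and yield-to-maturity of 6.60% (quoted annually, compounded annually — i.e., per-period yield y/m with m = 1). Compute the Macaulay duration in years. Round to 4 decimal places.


Coupon per period c = face * coupon_rate / m = 4.900000
Periods per year m = 1; per-period yield y/m = 0.066000
Number of cashflows N = 7
Cashflows (t years, CF_t, discount factor 1/(1+y/m)^(m*t), PV):
  t = 1.0000: CF_t = 4.900000, DF = 0.938086, PV = 4.596623
  t = 2.0000: CF_t = 4.900000, DF = 0.880006, PV = 4.312029
  t = 3.0000: CF_t = 4.900000, DF = 0.825521, PV = 4.045055
  t = 4.0000: CF_t = 4.900000, DF = 0.774410, PV = 3.794611
  t = 5.0000: CF_t = 4.900000, DF = 0.726464, PV = 3.559673
  t = 6.0000: CF_t = 4.900000, DF = 0.681486, PV = 3.339280
  t = 7.0000: CF_t = 104.900000, DF = 0.639292, PV = 67.061777
Price P = sum_t PV_t = 90.709048
Macaulay numerator sum_t t * PV_t:
  t * PV_t at t = 1.0000: 4.596623
  t * PV_t at t = 2.0000: 8.624058
  t * PV_t at t = 3.0000: 12.135166
  t * PV_t at t = 4.0000: 15.178444
  t * PV_t at t = 5.0000: 17.798363
  t * PV_t at t = 6.0000: 20.035681
  t * PV_t at t = 7.0000: 469.432437
Macaulay duration D = (sum_t t * PV_t) / P = 547.800772 / 90.709048 = 6.039097

Answer: Macaulay duration = 6.0391 years


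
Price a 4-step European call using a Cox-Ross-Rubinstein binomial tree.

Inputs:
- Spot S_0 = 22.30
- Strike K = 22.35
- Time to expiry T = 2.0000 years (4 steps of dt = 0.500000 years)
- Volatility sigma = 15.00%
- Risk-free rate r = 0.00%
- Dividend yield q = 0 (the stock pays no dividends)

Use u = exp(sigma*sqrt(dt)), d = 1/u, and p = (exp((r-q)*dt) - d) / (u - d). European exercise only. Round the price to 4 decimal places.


dt = T/N = 0.500000
u = exp(sigma*sqrt(dt)) = 1.111895; d = 1/u = 0.899365
p = (exp((r-q)*dt) - d) / (u - d) = 0.473508
Discount per step: exp(-r*dt) = 1.000000
Stock lattice S(k, i) with i counting down-moves:
  k=0: S(0,0) = 22.3000
  k=1: S(1,0) = 24.7953; S(1,1) = 20.0558
  k=2: S(2,0) = 27.5697; S(2,1) = 22.3000; S(2,2) = 18.0375
  k=3: S(3,0) = 30.6547; S(3,1) = 24.7953; S(3,2) = 20.0558; S(3,3) = 16.2223
  k=4: S(4,0) = 34.0848; S(4,1) = 27.5697; S(4,2) = 22.3000; S(4,3) = 18.0375; S(4,4) = 14.5898
Terminal payoffs V(N, i) = max(S_T - K, 0):
  V(4,0) = 11.734773; V(4,1) = 5.219738; V(4,2) = 0.000000; V(4,3) = 0.000000; V(4,4) = 0.000000
Backward induction: V(k, i) = exp(-r*dt) * [p * V(k+1, i) + (1-p) * V(k+1, i+1)].
  V(3,0) = exp(-r*dt) * [p*11.734773 + (1-p)*5.219738] = 8.304661
  V(3,1) = exp(-r*dt) * [p*5.219738 + (1-p)*0.000000] = 2.471589
  V(3,2) = exp(-r*dt) * [p*0.000000 + (1-p)*0.000000] = 0.000000
  V(3,3) = exp(-r*dt) * [p*0.000000 + (1-p)*0.000000] = 0.000000
  V(2,0) = exp(-r*dt) * [p*8.304661 + (1-p)*2.471589] = 5.233597
  V(2,1) = exp(-r*dt) * [p*2.471589 + (1-p)*0.000000] = 1.170318
  V(2,2) = exp(-r*dt) * [p*0.000000 + (1-p)*0.000000] = 0.000000
  V(1,0) = exp(-r*dt) * [p*5.233597 + (1-p)*1.170318] = 3.094315
  V(1,1) = exp(-r*dt) * [p*1.170318 + (1-p)*0.000000] = 0.554155
  V(0,0) = exp(-r*dt) * [p*3.094315 + (1-p)*0.554155] = 1.756942

Answer: Price = V(0,0) = 1.7569


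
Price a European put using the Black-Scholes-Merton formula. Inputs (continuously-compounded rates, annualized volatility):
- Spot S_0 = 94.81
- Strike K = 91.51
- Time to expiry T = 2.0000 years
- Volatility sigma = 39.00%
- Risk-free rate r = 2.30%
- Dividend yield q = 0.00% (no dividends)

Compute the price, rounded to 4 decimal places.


d1 = (ln(S/K) + (r - q + 0.5*sigma^2) * T) / (sigma * sqrt(T)) = 0.42340581
d2 = d1 - sigma * sqrt(T) = -0.12813748
exp(-rT) = 0.95504196; exp(-qT) = 1.00000000
P = K * exp(-rT) * N(-d2) - S_0 * exp(-qT) * N(-d1)
N(-d1) = 0.33599960; N(-d2) = 0.55097991
P = 91.5100 * 0.95504196 * 0.55097991 - 94.8100 * 1.00000000 * 0.33599960 = 16.2973

Answer: Price = 16.2973


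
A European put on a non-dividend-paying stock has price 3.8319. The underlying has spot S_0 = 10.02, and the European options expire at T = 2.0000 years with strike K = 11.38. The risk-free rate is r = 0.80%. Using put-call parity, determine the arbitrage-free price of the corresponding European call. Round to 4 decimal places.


Answer: Call price = 2.6525

Derivation:
Put-call parity: C - P = S_0 * exp(-qT) - K * exp(-rT).
S_0 * exp(-qT) = 10.0200 * 1.00000000 = 10.02000000
K * exp(-rT) = 11.3800 * 0.98412732 = 11.19936890
C = P + S*exp(-qT) - K*exp(-rT)
C = 3.8319 + 10.02000000 - 11.19936890 = 2.6525


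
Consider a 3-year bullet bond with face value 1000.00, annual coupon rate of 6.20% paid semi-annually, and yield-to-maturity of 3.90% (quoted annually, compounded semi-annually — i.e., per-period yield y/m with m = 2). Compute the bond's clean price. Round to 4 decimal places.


Answer: Price = 1064.5253

Derivation:
Coupon per period c = face * coupon_rate / m = 31.000000
Periods per year m = 2; per-period yield y/m = 0.019500
Number of cashflows N = 6
Cashflows (t years, CF_t, discount factor 1/(1+y/m)^(m*t), PV):
  t = 0.5000: CF_t = 31.000000, DF = 0.980873, PV = 30.407062
  t = 1.0000: CF_t = 31.000000, DF = 0.962112, PV = 29.825466
  t = 1.5000: CF_t = 31.000000, DF = 0.943709, PV = 29.254993
  t = 2.0000: CF_t = 31.000000, DF = 0.925659, PV = 28.695432
  t = 2.5000: CF_t = 31.000000, DF = 0.907954, PV = 28.146574
  t = 3.0000: CF_t = 1031.000000, DF = 0.890588, PV = 918.195763
Price P = sum_t PV_t = 1064.525291


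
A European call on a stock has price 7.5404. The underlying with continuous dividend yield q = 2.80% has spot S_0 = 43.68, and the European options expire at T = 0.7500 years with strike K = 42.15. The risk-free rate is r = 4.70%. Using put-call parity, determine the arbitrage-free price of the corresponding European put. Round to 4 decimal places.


Put-call parity: C - P = S_0 * exp(-qT) - K * exp(-rT).
S_0 * exp(-qT) = 43.6800 * 0.97921896 = 42.77228437
K * exp(-rT) = 42.1500 * 0.96536405 = 40.69009450
P = C - S*exp(-qT) + K*exp(-rT)
P = 7.5404 - 42.77228437 + 40.69009450 = 5.4582

Answer: Put price = 5.4582


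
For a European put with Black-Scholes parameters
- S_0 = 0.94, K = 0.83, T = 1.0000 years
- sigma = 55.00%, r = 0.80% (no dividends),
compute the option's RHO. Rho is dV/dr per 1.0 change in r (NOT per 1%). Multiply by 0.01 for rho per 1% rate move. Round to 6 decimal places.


Answer: Rho = -0.422917

Derivation:
d1 = 0.5158257718; d2 = -0.0341742282
phi(d1) = 0.3492467290; exp(-qT) = 1.0000000000; exp(-rT) = 0.9920319148
N(-d2) = 0.5136308913
Rho = -K*T*exp(-rT)*N(-d2) = -0.8300 * 1.0000 * 0.9920319148 * 0.5136308913 = -0.422917


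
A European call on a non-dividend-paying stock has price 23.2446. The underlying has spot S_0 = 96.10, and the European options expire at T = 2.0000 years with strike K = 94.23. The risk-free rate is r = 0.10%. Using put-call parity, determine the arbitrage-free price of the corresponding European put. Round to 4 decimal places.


Answer: Put price = 21.1863

Derivation:
Put-call parity: C - P = S_0 * exp(-qT) - K * exp(-rT).
S_0 * exp(-qT) = 96.1000 * 1.00000000 = 96.10000000
K * exp(-rT) = 94.2300 * 0.99800200 = 94.04172833
P = C - S*exp(-qT) + K*exp(-rT)
P = 23.2446 - 96.10000000 + 94.04172833 = 21.1863


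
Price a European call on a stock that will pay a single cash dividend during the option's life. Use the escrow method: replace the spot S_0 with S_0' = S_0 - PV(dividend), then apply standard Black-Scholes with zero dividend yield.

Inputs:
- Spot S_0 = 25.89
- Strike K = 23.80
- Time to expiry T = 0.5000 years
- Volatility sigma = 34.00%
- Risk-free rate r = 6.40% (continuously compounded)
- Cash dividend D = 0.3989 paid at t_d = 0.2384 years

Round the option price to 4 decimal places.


PV(D) = D * exp(-r * t_d) = 0.3989 * 0.98485821 = 0.39285994
S_0' = S_0 - PV(D) = 25.8900 - 0.39285994 = 25.49714006
d1 = (ln(S_0'/K) + (r + sigma^2/2)*T) / (sigma*sqrt(T)) = 0.53981659
d2 = d1 - sigma*sqrt(T) = 0.29940029
exp(-rT) = 0.96850658
N(d1) = 0.70533824; N(d2) = 0.61768268
C = S_0' * N(d1) - K * exp(-rT) * N(d2) = 25.49714006 * 0.70533824 - 23.8000 * 0.96850658 * 0.61768268 = 3.7462

Answer: Price = 3.7462


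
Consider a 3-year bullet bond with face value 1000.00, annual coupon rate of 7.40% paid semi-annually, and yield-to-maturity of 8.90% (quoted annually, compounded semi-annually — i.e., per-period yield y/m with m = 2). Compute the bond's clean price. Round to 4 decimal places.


Answer: Price = 961.2535

Derivation:
Coupon per period c = face * coupon_rate / m = 37.000000
Periods per year m = 2; per-period yield y/m = 0.044500
Number of cashflows N = 6
Cashflows (t years, CF_t, discount factor 1/(1+y/m)^(m*t), PV):
  t = 0.5000: CF_t = 37.000000, DF = 0.957396, PV = 35.423648
  t = 1.0000: CF_t = 37.000000, DF = 0.916607, PV = 33.914454
  t = 1.5000: CF_t = 37.000000, DF = 0.877556, PV = 32.469559
  t = 2.0000: CF_t = 37.000000, DF = 0.840168, PV = 31.086222
  t = 2.5000: CF_t = 37.000000, DF = 0.804374, PV = 29.761821
  t = 3.0000: CF_t = 1037.000000, DF = 0.770104, PV = 798.597765
Price P = sum_t PV_t = 961.253470


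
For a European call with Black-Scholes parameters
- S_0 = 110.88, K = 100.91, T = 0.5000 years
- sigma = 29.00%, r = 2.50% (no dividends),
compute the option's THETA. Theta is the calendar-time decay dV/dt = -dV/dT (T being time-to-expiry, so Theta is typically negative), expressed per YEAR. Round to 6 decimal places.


Answer: Theta = -9.120246

Derivation:
d1 = 0.6229586601; d2 = 0.4178976936
phi(d1) = 0.3285792312; exp(-qT) = 1.0000000000; exp(-rT) = 0.9875778005
Theta = -S*exp(-qT)*phi(d1)*sigma/(2*sqrt(T)) - r*K*exp(-rT)*N(d2) + q*S*exp(-qT)*N(d1)
N(d1) = 0.7333441558; N(d2) = 0.6619890405; sqrt(T) = 0.7071067812
Term 1 = -110.8800 * 1.0000000000 * 0.3285792312 * 0.2900 / (2 * 0.7071067812) = -7.4709585426
Term 2 = -0.0250 * 100.9100 * 0.9875778005 * 0.6619890405 = -1.6492873707
Term 3 = 0 (no dividend yield, q = 0)
Theta = -7.4709585426 + (-1.6492873707) + (0.0000000000) = -9.120246


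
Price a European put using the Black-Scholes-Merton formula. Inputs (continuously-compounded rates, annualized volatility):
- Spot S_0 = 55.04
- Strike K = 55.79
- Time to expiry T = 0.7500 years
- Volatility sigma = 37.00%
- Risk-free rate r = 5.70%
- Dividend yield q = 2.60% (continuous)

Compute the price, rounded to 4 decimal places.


Answer: Price = 6.5796

Derivation:
d1 = (ln(S/K) + (r - q + 0.5*sigma^2) * T) / (sigma * sqrt(T)) = 0.19053511
d2 = d1 - sigma * sqrt(T) = -0.12989429
exp(-rT) = 0.95815090; exp(-qT) = 0.98068890
P = K * exp(-rT) * N(-d2) - S_0 * exp(-qT) * N(-d1)
N(-d1) = 0.42444492; N(-d2) = 0.55167497
P = 55.7900 * 0.95815090 * 0.55167497 - 55.0400 * 0.98068890 * 0.42444492 = 6.5796


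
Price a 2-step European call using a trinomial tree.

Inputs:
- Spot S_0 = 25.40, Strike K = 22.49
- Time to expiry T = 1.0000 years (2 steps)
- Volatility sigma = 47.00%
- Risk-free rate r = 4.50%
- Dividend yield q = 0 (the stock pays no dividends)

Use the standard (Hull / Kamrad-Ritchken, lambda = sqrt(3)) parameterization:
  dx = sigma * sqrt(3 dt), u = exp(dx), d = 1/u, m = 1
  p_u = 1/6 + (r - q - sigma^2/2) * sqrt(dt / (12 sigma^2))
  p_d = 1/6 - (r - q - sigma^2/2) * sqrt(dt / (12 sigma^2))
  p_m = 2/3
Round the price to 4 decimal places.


dt = T/N = 0.500000; dx = sigma*sqrt(3*dt) = 0.575630
u = exp(dx) = 1.778251; d = 1/u = 0.562350
p_u = 0.138241, p_m = 0.666667, p_d = 0.195092
Discount per step: exp(-r*dt) = 0.977751
Stock lattice S(k, j) with j the centered position index:
  k=0: S(0,+0) = 25.4000
  k=1: S(1,-1) = 14.2837; S(1,+0) = 25.4000; S(1,+1) = 45.1676
  k=2: S(2,-2) = 8.0324; S(2,-1) = 14.2837; S(2,+0) = 25.4000; S(2,+1) = 45.1676; S(2,+2) = 80.3193
Terminal payoffs V(N, j) = max(S_T - K, 0):
  V(2,-2) = 0.000000; V(2,-1) = 0.000000; V(2,+0) = 2.910000; V(2,+1) = 22.677566; V(2,+2) = 57.829253
Backward induction: V(k, j) = exp(-r*dt) * [p_u * V(k+1, j+1) + p_m * V(k+1, j) + p_d * V(k+1, j-1)]
  V(1,-1) = exp(-r*dt) * [p_u*2.910000 + p_m*0.000000 + p_d*0.000000] = 0.393332
  V(1,+0) = exp(-r*dt) * [p_u*22.677566 + p_m*2.910000 + p_d*0.000000] = 4.962064
  V(1,+1) = exp(-r*dt) * [p_u*57.829253 + p_m*22.677566 + p_d*2.910000] = 23.153624
  V(0,+0) = exp(-r*dt) * [p_u*23.153624 + p_m*4.962064 + p_d*0.393332] = 6.439045

Answer: Price = V(0,0) = 6.4390


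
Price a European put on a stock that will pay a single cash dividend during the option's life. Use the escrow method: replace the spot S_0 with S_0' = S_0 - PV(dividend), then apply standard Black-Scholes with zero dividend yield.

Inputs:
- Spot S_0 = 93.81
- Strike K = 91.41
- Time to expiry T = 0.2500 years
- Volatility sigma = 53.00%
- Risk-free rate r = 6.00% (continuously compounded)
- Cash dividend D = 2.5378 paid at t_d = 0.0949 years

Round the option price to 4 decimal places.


PV(D) = D * exp(-r * t_d) = 2.5378 * 0.99432218 = 2.52339083
S_0' = S_0 - PV(D) = 93.8100 - 2.52339083 = 91.28660917
d1 = (ln(S_0'/K) + (r + sigma^2/2)*T) / (sigma*sqrt(T)) = 0.18400652
d2 = d1 - sigma*sqrt(T) = -0.08099348
exp(-rT) = 0.98511194
N(-d1) = 0.42700417; N(-d2) = 0.53227643
P = K * exp(-rT) * N(-d2) - S_0' * N(-d1) = 91.4100 * 0.98511194 * 0.53227643 - 91.28660917 * 0.42700417 = 8.9512

Answer: Price = 8.9512


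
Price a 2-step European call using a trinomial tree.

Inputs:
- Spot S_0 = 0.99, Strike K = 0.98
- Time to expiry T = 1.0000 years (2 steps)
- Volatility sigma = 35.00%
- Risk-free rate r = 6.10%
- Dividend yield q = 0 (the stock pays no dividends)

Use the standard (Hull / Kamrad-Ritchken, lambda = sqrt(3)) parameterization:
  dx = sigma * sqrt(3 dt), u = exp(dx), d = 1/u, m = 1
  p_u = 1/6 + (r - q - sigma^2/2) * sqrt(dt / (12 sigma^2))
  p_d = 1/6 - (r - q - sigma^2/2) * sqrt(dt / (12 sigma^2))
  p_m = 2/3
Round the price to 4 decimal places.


dt = T/N = 0.500000; dx = sigma*sqrt(3*dt) = 0.428661
u = exp(dx) = 1.535200; d = 1/u = 0.651381
p_u = 0.166521, p_m = 0.666667, p_d = 0.166812
Discount per step: exp(-r*dt) = 0.969960
Stock lattice S(k, j) with j the centered position index:
  k=0: S(0,+0) = 0.9900
  k=1: S(1,-1) = 0.6449; S(1,+0) = 0.9900; S(1,+1) = 1.5198
  k=2: S(2,-2) = 0.4201; S(2,-1) = 0.6449; S(2,+0) = 0.9900; S(2,+1) = 1.5198; S(2,+2) = 2.3333
Terminal payoffs V(N, j) = max(S_T - K, 0):
  V(2,-2) = 0.000000; V(2,-1) = 0.000000; V(2,+0) = 0.010000; V(2,+1) = 0.539848; V(2,+2) = 1.353271
Backward induction: V(k, j) = exp(-r*dt) * [p_u * V(k+1, j+1) + p_m * V(k+1, j) + p_d * V(k+1, j-1)]
  V(1,-1) = exp(-r*dt) * [p_u*0.010000 + p_m*0.000000 + p_d*0.000000] = 0.001615
  V(1,+0) = exp(-r*dt) * [p_u*0.539848 + p_m*0.010000 + p_d*0.000000] = 0.093662
  V(1,+1) = exp(-r*dt) * [p_u*1.353271 + p_m*0.539848 + p_d*0.010000] = 0.569284
  V(0,+0) = exp(-r*dt) * [p_u*0.569284 + p_m*0.093662 + p_d*0.001615] = 0.152777

Answer: Price = V(0,0) = 0.1528


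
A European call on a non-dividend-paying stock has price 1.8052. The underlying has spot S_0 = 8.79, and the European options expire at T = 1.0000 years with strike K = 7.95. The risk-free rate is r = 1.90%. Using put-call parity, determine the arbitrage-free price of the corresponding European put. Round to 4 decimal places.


Put-call parity: C - P = S_0 * exp(-qT) - K * exp(-rT).
S_0 * exp(-qT) = 8.7900 * 1.00000000 = 8.79000000
K * exp(-rT) = 7.9500 * 0.98117936 = 7.80037593
P = C - S*exp(-qT) + K*exp(-rT)
P = 1.8052 - 8.79000000 + 7.80037593 = 0.8156

Answer: Put price = 0.8156


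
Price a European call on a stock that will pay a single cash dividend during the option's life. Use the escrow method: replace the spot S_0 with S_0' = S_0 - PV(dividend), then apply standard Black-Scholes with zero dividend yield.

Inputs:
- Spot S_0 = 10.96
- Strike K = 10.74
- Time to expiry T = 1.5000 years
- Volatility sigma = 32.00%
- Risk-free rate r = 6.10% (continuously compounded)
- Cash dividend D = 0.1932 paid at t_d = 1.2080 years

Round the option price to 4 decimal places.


Answer: Price = 2.1349

Derivation:
PV(D) = D * exp(-r * t_d) = 0.1932 * 0.92896148 = 0.17947536
S_0' = S_0 - PV(D) = 10.9600 - 0.17947536 = 10.78052464
d1 = (ln(S_0'/K) + (r + sigma^2/2)*T) / (sigma*sqrt(T)) = 0.43903568
d2 = d1 - sigma*sqrt(T) = 0.04711732
exp(-rT) = 0.91256132
N(d1) = 0.66968216; N(d2) = 0.51879014
C = S_0' * N(d1) - K * exp(-rT) * N(d2) = 10.78052464 * 0.66968216 - 10.7400 * 0.91256132 * 0.51879014 = 2.1349


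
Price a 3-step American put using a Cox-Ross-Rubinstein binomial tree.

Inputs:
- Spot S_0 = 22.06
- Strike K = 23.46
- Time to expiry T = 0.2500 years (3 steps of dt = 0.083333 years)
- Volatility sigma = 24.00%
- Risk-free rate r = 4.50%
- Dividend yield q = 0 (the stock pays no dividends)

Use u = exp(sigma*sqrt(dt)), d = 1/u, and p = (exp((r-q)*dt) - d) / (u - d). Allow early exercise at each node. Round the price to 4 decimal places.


Answer: Price = V(0,0) = 1.7534

Derivation:
dt = T/N = 0.083333
u = exp(sigma*sqrt(dt)) = 1.071738; d = 1/u = 0.933063
p = (exp((r-q)*dt) - d) / (u - d) = 0.509779
Discount per step: exp(-r*dt) = 0.996257
Stock lattice S(k, i) with i counting down-moves:
  k=0: S(0,0) = 22.0600
  k=1: S(1,0) = 23.6425; S(1,1) = 20.5834
  k=2: S(2,0) = 25.3386; S(2,1) = 22.0600; S(2,2) = 19.2056
  k=3: S(3,0) = 27.1564; S(3,1) = 23.6425; S(3,2) = 20.5834; S(3,3) = 17.9200
Terminal payoffs V(N, i) = max(K - S_T, 0):
  V(3,0) = 0.000000; V(3,1) = 0.000000; V(3,2) = 2.876619; V(3,3) = 5.539955
Backward induction: V(k, i) = exp(-r*dt) * [p * V(k+1, i) + (1-p) * V(k+1, i+1)]; then take max(V_cont, immediate exercise) for American.
  V(2,0) = exp(-r*dt) * [p*0.000000 + (1-p)*0.000000] = 0.000000; exercise = 0.000000; V(2,0) = max -> 0.000000
  V(2,1) = exp(-r*dt) * [p*0.000000 + (1-p)*2.876619] = 1.404901; exercise = 1.400000; V(2,1) = max -> 1.404901
  V(2,2) = exp(-r*dt) * [p*2.876619 + (1-p)*5.539955] = 4.166589; exercise = 4.254399; V(2,2) = max -> 4.254399
  V(1,0) = exp(-r*dt) * [p*0.000000 + (1-p)*1.404901] = 0.686135; exercise = 0.000000; V(1,0) = max -> 0.686135
  V(1,1) = exp(-r*dt) * [p*1.404901 + (1-p)*4.254399] = 2.791298; exercise = 2.876619; V(1,1) = max -> 2.876619
  V(0,0) = exp(-r*dt) * [p*0.686135 + (1-p)*2.876619] = 1.753369; exercise = 1.400000; V(0,0) = max -> 1.753369


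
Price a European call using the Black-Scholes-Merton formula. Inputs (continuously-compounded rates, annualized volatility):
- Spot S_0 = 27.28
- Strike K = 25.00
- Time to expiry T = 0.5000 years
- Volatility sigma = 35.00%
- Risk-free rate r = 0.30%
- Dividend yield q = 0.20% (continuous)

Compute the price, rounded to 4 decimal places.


Answer: Price = 3.8753

Derivation:
d1 = (ln(S/K) + (r - q + 0.5*sigma^2) * T) / (sigma * sqrt(T)) = 0.47842040
d2 = d1 - sigma * sqrt(T) = 0.23093303
exp(-rT) = 0.99850112; exp(-qT) = 0.99900050
C = S_0 * exp(-qT) * N(d1) - K * exp(-rT) * N(d2)
N(d1) = 0.68382449; N(d2) = 0.59131658
C = 27.2800 * 0.99900050 * 0.68382449 - 25.0000 * 0.99850112 * 0.59131658 = 3.8753


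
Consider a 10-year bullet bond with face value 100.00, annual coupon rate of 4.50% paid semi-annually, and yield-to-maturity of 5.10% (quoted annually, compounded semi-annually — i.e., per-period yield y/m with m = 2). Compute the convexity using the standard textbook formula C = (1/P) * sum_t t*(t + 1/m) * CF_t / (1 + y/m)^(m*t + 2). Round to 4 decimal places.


Answer: Convexity = 75.1176

Derivation:
Coupon per period c = face * coupon_rate / m = 2.250000
Periods per year m = 2; per-period yield y/m = 0.025500
Number of cashflows N = 20
Cashflows (t years, CF_t, discount factor 1/(1+y/m)^(m*t), PV):
  t = 0.5000: CF_t = 2.250000, DF = 0.975134, PV = 2.194052
  t = 1.0000: CF_t = 2.250000, DF = 0.950886, PV = 2.139495
  t = 1.5000: CF_t = 2.250000, DF = 0.927242, PV = 2.086294
  t = 2.0000: CF_t = 2.250000, DF = 0.904185, PV = 2.034416
  t = 2.5000: CF_t = 2.250000, DF = 0.881702, PV = 1.983829
  t = 3.0000: CF_t = 2.250000, DF = 0.859777, PV = 1.934499
  t = 3.5000: CF_t = 2.250000, DF = 0.838398, PV = 1.886396
  t = 4.0000: CF_t = 2.250000, DF = 0.817551, PV = 1.839489
  t = 4.5000: CF_t = 2.250000, DF = 0.797222, PV = 1.793748
  t = 5.0000: CF_t = 2.250000, DF = 0.777398, PV = 1.749145
  t = 5.5000: CF_t = 2.250000, DF = 0.758067, PV = 1.705651
  t = 6.0000: CF_t = 2.250000, DF = 0.739217, PV = 1.663239
  t = 6.5000: CF_t = 2.250000, DF = 0.720836, PV = 1.621881
  t = 7.0000: CF_t = 2.250000, DF = 0.702912, PV = 1.581551
  t = 7.5000: CF_t = 2.250000, DF = 0.685433, PV = 1.542224
  t = 8.0000: CF_t = 2.250000, DF = 0.668389, PV = 1.503875
  t = 8.5000: CF_t = 2.250000, DF = 0.651769, PV = 1.466480
  t = 9.0000: CF_t = 2.250000, DF = 0.635562, PV = 1.430015
  t = 9.5000: CF_t = 2.250000, DF = 0.619758, PV = 1.394456
  t = 10.0000: CF_t = 102.250000, DF = 0.604347, PV = 61.794528
Price P = sum_t PV_t = 95.345264
Convexity numerator sum_t t*(t + 1/m) * CF_t / (1+y/m)^(m*t + 2):
  t = 0.5000: term = 1.043147
  t = 1.0000: term = 3.051625
  t = 1.5000: term = 5.951486
  t = 2.0000: term = 9.672495
  t = 2.5000: term = 14.147970
  t = 3.0000: term = 19.314635
  t = 3.5000: term = 25.112478
  t = 4.0000: term = 31.484614
  t = 4.5000: term = 38.377150
  t = 5.0000: term = 45.739060
  t = 5.5000: term = 53.522060
  t = 6.0000: term = 61.680491
  t = 6.5000: term = 70.171207
  t = 7.0000: term = 78.953464
  t = 7.5000: term = 87.988815
  t = 8.0000: term = 97.241011
  t = 8.5000: term = 106.675902
  t = 9.0000: term = 116.261344
  t = 9.5000: term = 125.967110
  t = 10.0000: term = 6169.756046
Convexity = (1/P) * sum = 7162.112109 / 95.345264 = 75.117649


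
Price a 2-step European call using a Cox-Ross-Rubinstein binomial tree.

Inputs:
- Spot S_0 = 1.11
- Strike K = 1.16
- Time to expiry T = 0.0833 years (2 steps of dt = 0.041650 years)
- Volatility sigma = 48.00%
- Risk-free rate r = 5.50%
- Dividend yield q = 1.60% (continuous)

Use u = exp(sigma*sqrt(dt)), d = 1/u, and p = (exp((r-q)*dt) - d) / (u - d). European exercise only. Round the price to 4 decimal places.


Answer: Price = V(0,0) = 0.0443

Derivation:
dt = T/N = 0.041650
u = exp(sigma*sqrt(dt)) = 1.102919; d = 1/u = 0.906685
p = (exp((r-q)*dt) - d) / (u - d) = 0.483814
Discount per step: exp(-r*dt) = 0.997712
Stock lattice S(k, i) with i counting down-moves:
  k=0: S(0,0) = 1.1100
  k=1: S(1,0) = 1.2242; S(1,1) = 1.0064
  k=2: S(2,0) = 1.3502; S(2,1) = 1.1100; S(2,2) = 0.9125
Terminal payoffs V(N, i) = max(S_T - K, 0):
  V(2,0) = 0.190237; V(2,1) = 0.000000; V(2,2) = 0.000000
Backward induction: V(k, i) = exp(-r*dt) * [p * V(k+1, i) + (1-p) * V(k+1, i+1)].
  V(1,0) = exp(-r*dt) * [p*0.190237 + (1-p)*0.000000] = 0.091829
  V(1,1) = exp(-r*dt) * [p*0.000000 + (1-p)*0.000000] = 0.000000
  V(0,0) = exp(-r*dt) * [p*0.091829 + (1-p)*0.000000] = 0.044326


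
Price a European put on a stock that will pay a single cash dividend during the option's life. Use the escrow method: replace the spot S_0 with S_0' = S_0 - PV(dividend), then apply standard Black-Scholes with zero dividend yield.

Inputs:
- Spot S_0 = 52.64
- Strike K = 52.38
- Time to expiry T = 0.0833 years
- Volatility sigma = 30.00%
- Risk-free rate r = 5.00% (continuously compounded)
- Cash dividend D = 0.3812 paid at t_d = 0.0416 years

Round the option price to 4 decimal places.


PV(D) = D * exp(-r * t_d) = 0.3812 * 0.99792216 = 0.38040793
S_0' = S_0 - PV(D) = 52.6400 - 0.38040793 = 52.25959207
d1 = (ln(S_0'/K) + (r + sigma^2/2)*T) / (sigma*sqrt(T)) = 0.06481609
d2 = d1 - sigma*sqrt(T) = -0.02176913
exp(-rT) = 0.99584366
N(-d1) = 0.47416022; N(-d2) = 0.50868394
P = K * exp(-rT) * N(-d2) - S_0' * N(-d1) = 52.3800 * 0.99584366 * 0.50868394 - 52.25959207 * 0.47416022 = 1.7547

Answer: Price = 1.7547


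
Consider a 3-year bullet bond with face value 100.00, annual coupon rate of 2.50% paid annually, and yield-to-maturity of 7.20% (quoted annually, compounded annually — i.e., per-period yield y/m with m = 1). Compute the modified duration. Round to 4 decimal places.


Answer: Modified duration = 2.7258

Derivation:
Coupon per period c = face * coupon_rate / m = 2.500000
Periods per year m = 1; per-period yield y/m = 0.072000
Number of cashflows N = 3
Cashflows (t years, CF_t, discount factor 1/(1+y/m)^(m*t), PV):
  t = 1.0000: CF_t = 2.500000, DF = 0.932836, PV = 2.332090
  t = 2.0000: CF_t = 2.500000, DF = 0.870183, PV = 2.175457
  t = 3.0000: CF_t = 102.500000, DF = 0.811738, PV = 83.203100
Price P = sum_t PV_t = 87.710647
First compute Macaulay numerator sum_t t * PV_t:
  t * PV_t at t = 1.0000: 2.332090
  t * PV_t at t = 2.0000: 4.350913
  t * PV_t at t = 3.0000: 249.609301
Macaulay duration D = 256.292304 / 87.710647 = 2.922020
Modified duration = D / (1 + y/m) = 2.922020 / (1 + 0.072000) = 2.725765


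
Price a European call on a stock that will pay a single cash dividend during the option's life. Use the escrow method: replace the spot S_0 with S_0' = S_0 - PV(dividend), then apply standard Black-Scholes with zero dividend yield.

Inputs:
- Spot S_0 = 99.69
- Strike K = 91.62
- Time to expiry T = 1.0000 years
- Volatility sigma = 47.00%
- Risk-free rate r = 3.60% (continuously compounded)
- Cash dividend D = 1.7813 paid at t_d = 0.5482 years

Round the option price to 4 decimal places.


Answer: Price = 22.4942

Derivation:
PV(D) = D * exp(-r * t_d) = 1.7813 * 0.98045826 = 1.74649031
S_0' = S_0 - PV(D) = 99.6900 - 1.74649031 = 97.94350969
d1 = (ln(S_0'/K) + (r + sigma^2/2)*T) / (sigma*sqrt(T)) = 0.45359849
d2 = d1 - sigma*sqrt(T) = -0.01640151
exp(-rT) = 0.96464029
N(d1) = 0.67494108; N(d2) = 0.49345704
C = S_0' * N(d1) - K * exp(-rT) * N(d2) = 97.94350969 * 0.67494108 - 91.6200 * 0.96464029 * 0.49345704 = 22.4942


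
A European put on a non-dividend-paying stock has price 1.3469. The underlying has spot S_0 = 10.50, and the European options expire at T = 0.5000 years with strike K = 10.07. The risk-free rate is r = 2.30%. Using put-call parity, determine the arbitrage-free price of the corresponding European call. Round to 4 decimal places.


Answer: Call price = 1.8920

Derivation:
Put-call parity: C - P = S_0 * exp(-qT) - K * exp(-rT).
S_0 * exp(-qT) = 10.5000 * 1.00000000 = 10.50000000
K * exp(-rT) = 10.0700 * 0.98856587 = 9.95485833
C = P + S*exp(-qT) - K*exp(-rT)
C = 1.3469 + 10.50000000 - 9.95485833 = 1.8920


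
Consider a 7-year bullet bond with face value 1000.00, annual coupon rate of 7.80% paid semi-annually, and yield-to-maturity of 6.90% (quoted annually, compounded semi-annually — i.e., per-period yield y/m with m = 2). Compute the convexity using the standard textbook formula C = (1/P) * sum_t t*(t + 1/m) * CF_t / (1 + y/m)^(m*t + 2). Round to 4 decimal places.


Coupon per period c = face * coupon_rate / m = 39.000000
Periods per year m = 2; per-period yield y/m = 0.034500
Number of cashflows N = 14
Cashflows (t years, CF_t, discount factor 1/(1+y/m)^(m*t), PV):
  t = 0.5000: CF_t = 39.000000, DF = 0.966651, PV = 37.699372
  t = 1.0000: CF_t = 39.000000, DF = 0.934413, PV = 36.442119
  t = 1.5000: CF_t = 39.000000, DF = 0.903251, PV = 35.226794
  t = 2.0000: CF_t = 39.000000, DF = 0.873128, PV = 34.052000
  t = 2.5000: CF_t = 39.000000, DF = 0.844010, PV = 32.916385
  t = 3.0000: CF_t = 39.000000, DF = 0.815863, PV = 31.818642
  t = 3.5000: CF_t = 39.000000, DF = 0.788654, PV = 30.757508
  t = 4.0000: CF_t = 39.000000, DF = 0.762353, PV = 29.731762
  t = 4.5000: CF_t = 39.000000, DF = 0.736929, PV = 28.740224
  t = 5.0000: CF_t = 39.000000, DF = 0.712353, PV = 27.781754
  t = 5.5000: CF_t = 39.000000, DF = 0.688596, PV = 26.855248
  t = 6.0000: CF_t = 39.000000, DF = 0.665632, PV = 25.959640
  t = 6.5000: CF_t = 39.000000, DF = 0.643433, PV = 25.093901
  t = 7.0000: CF_t = 1039.000000, DF = 0.621975, PV = 646.232235
Price P = sum_t PV_t = 1049.307582
Convexity numerator sum_t t*(t + 1/m) * CF_t / (1+y/m)^(m*t + 2):
  t = 0.5000: term = 17.613397
  t = 1.0000: term = 51.078000
  t = 1.5000: term = 98.749155
  t = 2.0000: term = 159.093209
  t = 2.5000: term = 230.681308
  t = 3.0000: term = 312.183501
  t = 3.5000: term = 402.363139
  t = 4.0000: term = 500.071567
  t = 4.5000: term = 604.243073
  t = 5.0000: term = 713.890102
  t = 5.5000: term = 828.098717
  t = 6.0000: term = 946.024283
  t = 6.5000: term = 1066.887382
  t = 7.0000: term = 31702.019658
Convexity = (1/P) * sum = 37632.996490 / 1049.307582 = 35.864600

Answer: Convexity = 35.8646


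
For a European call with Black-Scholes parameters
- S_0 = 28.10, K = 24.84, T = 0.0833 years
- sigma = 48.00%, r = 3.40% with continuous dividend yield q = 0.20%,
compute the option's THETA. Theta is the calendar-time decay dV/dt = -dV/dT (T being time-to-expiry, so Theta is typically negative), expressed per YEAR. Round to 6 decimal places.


d1 = 0.9786318192; d2 = 0.8400954702
phi(d1) = 0.2471404076; exp(-qT) = 0.9998334139; exp(-rT) = 0.9971718069
Theta = -S*exp(-qT)*phi(d1)*sigma/(2*sqrt(T)) - r*K*exp(-rT)*N(d2) + q*S*exp(-qT)*N(d1)
N(d1) = 0.8361190343; N(d2) = 0.7995725702; sqrt(T) = 0.2886173938
Term 1 = -28.1000 * 0.9998334139 * 0.2471404076 * 0.4800 / (2 * 0.2886173938) = -5.7738628825
Term 2 = -0.0340 * 24.8400 * 0.9971718069 * 0.7995725702 = -0.6733771678
Term 3 = 0.0020 * 28.1000 * 0.9998334139 * 0.8361190343 = 0.0469820619
Theta = -5.7738628825 + (-0.6733771678) + (0.0469820619) = -6.400258

Answer: Theta = -6.400258


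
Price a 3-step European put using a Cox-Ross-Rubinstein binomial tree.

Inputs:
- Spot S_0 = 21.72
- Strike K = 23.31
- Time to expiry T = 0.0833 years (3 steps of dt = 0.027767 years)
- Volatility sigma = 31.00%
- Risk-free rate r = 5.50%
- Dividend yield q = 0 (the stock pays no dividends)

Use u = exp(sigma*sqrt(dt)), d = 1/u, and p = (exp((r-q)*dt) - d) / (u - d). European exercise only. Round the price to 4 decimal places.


dt = T/N = 0.027767
u = exp(sigma*sqrt(dt)) = 1.053014; d = 1/u = 0.949655
p = (exp((r-q)*dt) - d) / (u - d) = 0.501875
Discount per step: exp(-r*dt) = 0.998474
Stock lattice S(k, i) with i counting down-moves:
  k=0: S(0,0) = 21.7200
  k=1: S(1,0) = 22.8715; S(1,1) = 20.6265
  k=2: S(2,0) = 24.0840; S(2,1) = 21.7200; S(2,2) = 19.5881
  k=3: S(3,0) = 25.3607; S(3,1) = 22.8715; S(3,2) = 20.6265; S(3,3) = 18.6019
Terminal payoffs V(N, i) = max(K - S_T, 0):
  V(3,0) = 0.000000; V(3,1) = 0.438540; V(3,2) = 2.683490; V(3,3) = 4.708086
Backward induction: V(k, i) = exp(-r*dt) * [p * V(k+1, i) + (1-p) * V(k+1, i+1)].
  V(2,0) = exp(-r*dt) * [p*0.000000 + (1-p)*0.438540] = 0.218114
  V(2,1) = exp(-r*dt) * [p*0.438540 + (1-p)*2.683490] = 1.554429
  V(2,2) = exp(-r*dt) * [p*2.683490 + (1-p)*4.708086] = 3.686357
  V(1,0) = exp(-r*dt) * [p*0.218114 + (1-p)*1.554429] = 0.882417
  V(1,1) = exp(-r*dt) * [p*1.554429 + (1-p)*3.686357] = 2.612402
  V(0,0) = exp(-r*dt) * [p*0.882417 + (1-p)*2.612402] = 1.741503

Answer: Price = V(0,0) = 1.7415


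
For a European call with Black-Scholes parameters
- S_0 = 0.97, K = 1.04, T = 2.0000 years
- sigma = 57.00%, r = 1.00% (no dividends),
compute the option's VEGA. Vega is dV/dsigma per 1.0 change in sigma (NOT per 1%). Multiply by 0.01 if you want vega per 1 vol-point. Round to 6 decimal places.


d1 = 0.3414210253; d2 = -0.4646807052
phi(d1) = 0.3763549024; exp(-qT) = 1.0000000000; exp(-rT) = 0.9801986733
Vega = S * exp(-qT) * phi(d1) * sqrt(T) = 0.9700 * 1.0000000000 * 0.3763549024 * 1.4142135624 = 0.516279

Answer: Vega = 0.516279


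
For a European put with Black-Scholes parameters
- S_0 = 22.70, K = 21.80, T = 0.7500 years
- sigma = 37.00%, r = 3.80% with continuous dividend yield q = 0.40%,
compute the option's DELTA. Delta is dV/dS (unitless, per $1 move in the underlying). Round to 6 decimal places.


d1 = 0.3660477313; d2 = 0.0456183319
phi(d1) = 0.3730905960; exp(-qT) = 0.9970044955; exp(-rT) = 0.9719022941
N(-d1) = 0.3571647295
Delta = -exp(-qT) * N(-d1) = -0.9970044955 * 0.3571647295 = -0.356095

Answer: Delta = -0.356095


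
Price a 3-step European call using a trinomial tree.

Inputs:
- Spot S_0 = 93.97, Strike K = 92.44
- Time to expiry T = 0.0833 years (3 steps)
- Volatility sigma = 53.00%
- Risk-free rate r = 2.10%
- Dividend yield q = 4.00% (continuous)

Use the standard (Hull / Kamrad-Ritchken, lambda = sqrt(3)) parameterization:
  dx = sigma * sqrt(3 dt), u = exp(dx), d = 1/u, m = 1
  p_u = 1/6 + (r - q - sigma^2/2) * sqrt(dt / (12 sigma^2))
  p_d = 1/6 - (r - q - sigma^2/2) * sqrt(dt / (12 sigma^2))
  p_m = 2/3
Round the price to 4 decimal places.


Answer: Price = V(0,0) = 6.1156

Derivation:
dt = T/N = 0.027767; dx = sigma*sqrt(3*dt) = 0.152967
u = exp(dx) = 1.165287; d = 1/u = 0.858158
p_u = 0.152195, p_m = 0.666667, p_d = 0.181138
Discount per step: exp(-r*dt) = 0.999417
Stock lattice S(k, j) with j the centered position index:
  k=0: S(0,+0) = 93.9700
  k=1: S(1,-1) = 80.6411; S(1,+0) = 93.9700; S(1,+1) = 109.5020
  k=2: S(2,-2) = 69.2028; S(2,-1) = 80.6411; S(2,+0) = 93.9700; S(2,+1) = 109.5020; S(2,+2) = 127.6012
  k=3: S(3,-3) = 59.3869; S(3,-2) = 69.2028; S(3,-1) = 80.6411; S(3,+0) = 93.9700; S(3,+1) = 109.5020; S(3,+2) = 127.6012; S(3,+3) = 148.6920
Terminal payoffs V(N, j) = max(S_T - K, 0):
  V(3,-3) = 0.000000; V(3,-2) = 0.000000; V(3,-1) = 0.000000; V(3,+0) = 1.530000; V(3,+1) = 17.061999; V(3,+2) = 35.161231; V(3,+3) = 56.252028
Backward induction: V(k, j) = exp(-r*dt) * [p_u * V(k+1, j+1) + p_m * V(k+1, j) + p_d * V(k+1, j-1)]
  V(2,-2) = exp(-r*dt) * [p_u*0.000000 + p_m*0.000000 + p_d*0.000000] = 0.000000
  V(2,-1) = exp(-r*dt) * [p_u*1.530000 + p_m*0.000000 + p_d*0.000000] = 0.232723
  V(2,+0) = exp(-r*dt) * [p_u*17.061999 + p_m*1.530000 + p_d*0.000000] = 3.614642
  V(2,+1) = exp(-r*dt) * [p_u*35.161231 + p_m*17.061999 + p_d*1.530000] = 16.993258
  V(2,+2) = exp(-r*dt) * [p_u*56.252028 + p_m*35.161231 + p_d*17.061999] = 35.072222
  V(1,-1) = exp(-r*dt) * [p_u*3.614642 + p_m*0.232723 + p_d*0.000000] = 0.704867
  V(1,+0) = exp(-r*dt) * [p_u*16.993258 + p_m*3.614642 + p_d*0.232723] = 5.035267
  V(1,+1) = exp(-r*dt) * [p_u*35.072222 + p_m*16.993258 + p_d*3.614642] = 17.311307
  V(0,+0) = exp(-r*dt) * [p_u*17.311307 + p_m*5.035267 + p_d*0.704867] = 6.115650


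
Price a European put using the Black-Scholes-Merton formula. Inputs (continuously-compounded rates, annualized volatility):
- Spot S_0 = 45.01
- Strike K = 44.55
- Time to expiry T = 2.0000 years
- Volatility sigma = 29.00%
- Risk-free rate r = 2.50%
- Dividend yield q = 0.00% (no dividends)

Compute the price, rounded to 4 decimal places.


Answer: Price = 5.8582

Derivation:
d1 = (ln(S/K) + (r - q + 0.5*sigma^2) * T) / (sigma * sqrt(T)) = 0.35202344
d2 = d1 - sigma * sqrt(T) = -0.05809849
exp(-rT) = 0.95122942; exp(-qT) = 1.00000000
P = K * exp(-rT) * N(-d2) - S_0 * exp(-qT) * N(-d1)
N(-d1) = 0.36241034; N(-d2) = 0.52316491
P = 44.5500 * 0.95122942 * 0.52316491 - 45.0100 * 1.00000000 * 0.36241034 = 5.8582


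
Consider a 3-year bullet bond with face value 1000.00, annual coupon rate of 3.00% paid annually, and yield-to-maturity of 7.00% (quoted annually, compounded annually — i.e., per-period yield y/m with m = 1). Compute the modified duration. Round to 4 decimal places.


Answer: Modified duration = 2.7178

Derivation:
Coupon per period c = face * coupon_rate / m = 30.000000
Periods per year m = 1; per-period yield y/m = 0.070000
Number of cashflows N = 3
Cashflows (t years, CF_t, discount factor 1/(1+y/m)^(m*t), PV):
  t = 1.0000: CF_t = 30.000000, DF = 0.934579, PV = 28.037383
  t = 2.0000: CF_t = 30.000000, DF = 0.873439, PV = 26.203162
  t = 3.0000: CF_t = 1030.000000, DF = 0.816298, PV = 840.786813
Price P = sum_t PV_t = 895.027358
First compute Macaulay numerator sum_t t * PV_t:
  t * PV_t at t = 1.0000: 28.037383
  t * PV_t at t = 2.0000: 52.406324
  t * PV_t at t = 3.0000: 2522.360440
Macaulay duration D = 2602.804146 / 895.027358 = 2.908072
Modified duration = D / (1 + y/m) = 2.908072 / (1 + 0.070000) = 2.717824


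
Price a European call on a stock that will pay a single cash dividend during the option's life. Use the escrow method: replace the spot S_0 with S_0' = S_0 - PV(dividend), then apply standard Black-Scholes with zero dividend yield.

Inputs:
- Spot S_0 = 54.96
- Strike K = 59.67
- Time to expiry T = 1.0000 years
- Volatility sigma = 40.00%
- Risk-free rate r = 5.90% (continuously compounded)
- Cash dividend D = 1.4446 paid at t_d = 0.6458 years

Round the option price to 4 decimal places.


PV(D) = D * exp(-r * t_d) = 1.4446 * 0.96261456 = 1.39059299
S_0' = S_0 - PV(D) = 54.9600 - 1.39059299 = 53.56940701
d1 = (ln(S_0'/K) + (r + sigma^2/2)*T) / (sigma*sqrt(T)) = 0.07787190
d2 = d1 - sigma*sqrt(T) = -0.32212810
exp(-rT) = 0.94270677
N(d1) = 0.53103502; N(d2) = 0.37367782
C = S_0' * N(d1) - K * exp(-rT) * N(d2) = 53.56940701 * 0.53103502 - 59.6700 * 0.94270677 * 0.37367782 = 7.4274

Answer: Price = 7.4274


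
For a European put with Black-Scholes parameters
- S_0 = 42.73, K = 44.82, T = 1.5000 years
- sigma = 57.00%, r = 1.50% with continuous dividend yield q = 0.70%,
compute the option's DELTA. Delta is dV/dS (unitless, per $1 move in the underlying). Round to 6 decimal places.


Answer: Delta = -0.378914

Derivation:
d1 = 0.2978375851; d2 = -0.4002669916
phi(d1) = 0.3816344191; exp(-qT) = 0.9895549326; exp(-rT) = 0.9777512372
N(-d1) = 0.3829135634
Delta = -exp(-qT) * N(-d1) = -0.9895549326 * 0.3829135634 = -0.378914


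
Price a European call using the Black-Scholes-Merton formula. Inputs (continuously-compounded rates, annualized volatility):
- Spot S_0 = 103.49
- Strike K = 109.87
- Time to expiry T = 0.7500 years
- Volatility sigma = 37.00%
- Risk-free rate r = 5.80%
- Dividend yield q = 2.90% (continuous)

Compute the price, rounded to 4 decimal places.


Answer: Price = 11.2667

Derivation:
d1 = (ln(S/K) + (r - q + 0.5*sigma^2) * T) / (sigma * sqrt(T)) = 0.04139645
d2 = d1 - sigma * sqrt(T) = -0.27903295
exp(-rT) = 0.95743255; exp(-qT) = 0.97848483
C = S_0 * exp(-qT) * N(d1) - K * exp(-rT) * N(d2)
N(d1) = 0.51651008; N(d2) = 0.39010977
C = 103.4900 * 0.97848483 * 0.51651008 - 109.8700 * 0.95743255 * 0.39010977 = 11.2667


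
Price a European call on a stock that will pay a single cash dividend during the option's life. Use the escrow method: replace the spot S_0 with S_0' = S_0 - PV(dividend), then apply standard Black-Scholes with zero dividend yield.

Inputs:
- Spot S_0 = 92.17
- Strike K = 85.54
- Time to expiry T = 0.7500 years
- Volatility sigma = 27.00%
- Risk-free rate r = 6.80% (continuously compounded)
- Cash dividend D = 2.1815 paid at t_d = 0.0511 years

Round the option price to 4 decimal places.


Answer: Price = 13.0646

Derivation:
PV(D) = D * exp(-r * t_d) = 2.1815 * 0.99653123 = 2.17393288
S_0' = S_0 - PV(D) = 92.1700 - 2.17393288 = 89.99606712
d1 = (ln(S_0'/K) + (r + sigma^2/2)*T) / (sigma*sqrt(T)) = 0.55220075
d2 = d1 - sigma*sqrt(T) = 0.31837390
exp(-rT) = 0.95027867
N(d1) = 0.70959459; N(d2) = 0.62489933
C = S_0' * N(d1) - K * exp(-rT) * N(d2) = 89.99606712 * 0.70959459 - 85.5400 * 0.95027867 * 0.62489933 = 13.0646
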